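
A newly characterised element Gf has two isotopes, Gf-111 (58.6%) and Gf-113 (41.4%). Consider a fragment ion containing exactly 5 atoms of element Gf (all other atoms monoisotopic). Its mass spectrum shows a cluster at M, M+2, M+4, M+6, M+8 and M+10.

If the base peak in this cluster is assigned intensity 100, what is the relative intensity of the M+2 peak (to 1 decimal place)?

Term probabilities: M 0.0691, M+2 0.2441, M+4 0.3449, M+6 0.2437, M+8 0.0861, M+10 0.0122. Base peak = M+4.
P(M+4) = C(5,2) × 0.586^3 × 0.414^2 = 10 × 0.20123006 × 0.171396 = 0.344900 (base)
P(M+2) = C(5,1) × 0.586^4 × 0.414^1 = 5 × 0.11792081 × 0.4140 = 0.244096
Relative intensity = 0.244096 / 0.344900 × 100 = 70.8

70.8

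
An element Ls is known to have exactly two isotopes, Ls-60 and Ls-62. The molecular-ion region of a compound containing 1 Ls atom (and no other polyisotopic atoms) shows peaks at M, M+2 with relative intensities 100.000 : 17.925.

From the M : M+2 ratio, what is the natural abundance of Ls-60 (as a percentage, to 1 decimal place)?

If p is the fraction of Ls that is Ls-60, then I(M+2)/I(M) = [C(1,1)·p^0·(1−p)] / p^1 = 1·(1−p)/p = 17.925/100.000 = 0.1793
(1−p)/p = 0.1793/1 = 0.1793  ⇒  p = 1/(1 + 0.1793) = 0.8480
Ls-60: 84.8%, Ls-62: 15.2%.

84.8%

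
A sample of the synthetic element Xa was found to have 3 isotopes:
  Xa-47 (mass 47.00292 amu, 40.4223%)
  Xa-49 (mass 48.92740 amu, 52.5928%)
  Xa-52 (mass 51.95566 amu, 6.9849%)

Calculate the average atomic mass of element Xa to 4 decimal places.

48.3610 amu

The abundance-weighted mean is 0.404223 × 47.00292 + 0.525928 × 48.92740 + 0.069849 × 51.95566
= 18.999661 + 25.732290 + 3.629051 = 48.361002 amu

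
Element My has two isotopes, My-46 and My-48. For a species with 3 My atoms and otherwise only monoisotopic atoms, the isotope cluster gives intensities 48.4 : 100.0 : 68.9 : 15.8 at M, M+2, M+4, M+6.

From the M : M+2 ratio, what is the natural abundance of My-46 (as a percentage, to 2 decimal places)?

59.22%

Write p for the My-46 fraction. I(M+2)/I(M) = [C(3,1)·p^2·(1−p)] / p^3 = 3·(1−p)/p = 100.0/48.4 = 2.0661
(1−p)/p = 2.0661/3 = 0.6887  ⇒  p = 1/(1 + 0.6887) = 0.5922
My-46: 59.22%, My-48: 40.78%.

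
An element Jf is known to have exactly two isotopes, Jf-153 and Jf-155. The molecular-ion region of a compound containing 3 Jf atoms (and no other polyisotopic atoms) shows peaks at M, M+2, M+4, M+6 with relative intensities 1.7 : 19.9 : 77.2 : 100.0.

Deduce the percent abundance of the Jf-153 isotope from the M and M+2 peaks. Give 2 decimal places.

20.40%

If p is the fraction of Jf that is Jf-153, then I(M+2)/I(M) = [C(3,1)·p^2·(1−p)] / p^3 = 3·(1−p)/p = 19.9/1.7 = 11.7059
(1−p)/p = 11.7059/3 = 3.9020  ⇒  p = 1/(1 + 3.9020) = 0.2040
Jf-153: 20.40%, Jf-155: 79.60%.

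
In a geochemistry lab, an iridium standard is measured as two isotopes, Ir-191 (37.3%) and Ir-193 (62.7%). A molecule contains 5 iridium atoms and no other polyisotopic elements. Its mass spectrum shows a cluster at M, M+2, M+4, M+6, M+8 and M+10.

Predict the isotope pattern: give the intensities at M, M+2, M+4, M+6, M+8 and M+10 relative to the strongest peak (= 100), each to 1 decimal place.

Expanding (0.373 + 0.627)^5:
P(M) = 0.373^5 = 0.007220
P(M+2) = 5 × 0.373^4 × 0.627^1 = 0.060684
P(M+4) = 10 × 0.373^3 × 0.627^2 = 0.204015
P(M+6) = 10 × 0.373^2 × 0.627^3 = 0.342942
P(M+8) = 5 × 0.373^1 × 0.627^4 = 0.288237
P(M+10) = 0.627^5 = 0.096903
The M+6 peak is largest (0.342942); scaling to 100 gives 2.1 : 17.7 : 59.5 : 100.0 : 84.0 : 28.3.

2.1 : 17.7 : 59.5 : 100.0 : 84.0 : 28.3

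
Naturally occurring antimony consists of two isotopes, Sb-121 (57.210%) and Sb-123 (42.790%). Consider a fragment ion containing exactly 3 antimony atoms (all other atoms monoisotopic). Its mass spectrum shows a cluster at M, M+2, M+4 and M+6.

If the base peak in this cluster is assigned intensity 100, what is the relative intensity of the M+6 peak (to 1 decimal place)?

(0.57210 + 0.42790)^3 gives M 0.1872, M+2 0.4202, M+4 0.3143, M+6 0.0783; the largest is M+2.
P(M+2) = C(3,1) × 0.57210^2 × 0.42790^1 = 3 × 0.32729841 × 0.4279 = 0.420153 (base)
P(M+6) = C(3,3) × 0.57210^0 × 0.42790^3 = 1 × 1.0000 × 0.07834781 = 0.078348
Relative intensity = 0.078348 / 0.420153 × 100 = 18.6

18.6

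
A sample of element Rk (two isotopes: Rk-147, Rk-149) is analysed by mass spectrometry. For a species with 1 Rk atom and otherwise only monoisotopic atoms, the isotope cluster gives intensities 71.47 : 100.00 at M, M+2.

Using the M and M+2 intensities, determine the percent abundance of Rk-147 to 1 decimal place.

If p is the fraction of Rk that is Rk-147, then I(M+2)/I(M) = [C(1,1)·p^0·(1−p)] / p^1 = 1·(1−p)/p = 100.00/71.47 = 1.3992
(1−p)/p = 1.3992/1 = 1.3992  ⇒  p = 1/(1 + 1.3992) = 0.4168
Rk-147: 41.7%, Rk-149: 58.3%.

41.7%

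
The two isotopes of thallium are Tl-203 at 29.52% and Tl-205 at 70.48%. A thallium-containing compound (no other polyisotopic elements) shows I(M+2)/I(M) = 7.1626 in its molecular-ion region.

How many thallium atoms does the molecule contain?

3

The M+2/M ratio from n Tl atoms is n · q/p = n · 0.7048/0.2952.
n = 7.1626 × 0.2952/0.7048 = 3.00 ≈ 3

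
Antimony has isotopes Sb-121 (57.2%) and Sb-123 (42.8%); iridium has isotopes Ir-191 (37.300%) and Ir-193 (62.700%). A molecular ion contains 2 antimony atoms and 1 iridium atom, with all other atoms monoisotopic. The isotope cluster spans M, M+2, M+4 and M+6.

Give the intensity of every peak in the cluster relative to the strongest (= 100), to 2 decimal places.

Antimony pattern (n=2): 0.327184 : 0.489632 : 0.183184
Iridium pattern (n=1): 0.3730 : 0.6270
Convolve the two distributions (both contribute in 2-u steps):
  M: 0.327184×0.3730 = 0.122040
  M+2: 0.327184×0.6270 + 0.489632×0.3730 = 0.387777
  M+4: 0.489632×0.6270 + 0.183184×0.3730 = 0.375327
  M+6: 0.183184×0.6270 = 0.114856
Scale to base peak (0.387777) = 100: 31.47 : 100.00 : 96.79 : 29.62

31.47 : 100.00 : 96.79 : 29.62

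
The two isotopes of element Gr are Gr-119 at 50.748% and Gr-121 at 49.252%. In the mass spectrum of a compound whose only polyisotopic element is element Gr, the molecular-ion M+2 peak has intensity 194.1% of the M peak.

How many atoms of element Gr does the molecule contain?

2

With n Gr atoms, P(M+2)/P(M) = C(n,1)·p^(n−1)q / p^n = n·q/p = n · 0.49252/0.50748.
n = 1.941 × 0.50748/0.49252 = 2.00 ≈ 2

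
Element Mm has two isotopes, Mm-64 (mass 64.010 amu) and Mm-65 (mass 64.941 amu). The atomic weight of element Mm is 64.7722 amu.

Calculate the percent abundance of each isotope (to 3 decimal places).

Let x be the fractional abundance of Mm-64; then Mm-65 has abundance 1 − x.
64.010·x + 64.941·(1 − x) = 64.7722
(64.010 − 64.941)·x = 64.7722 − 64.941
x = -0.1688 / -0.931 = 0.18131 → 18.131% Mm-64, 81.869% Mm-65.

Mm-64: 18.131%, Mm-65: 81.869%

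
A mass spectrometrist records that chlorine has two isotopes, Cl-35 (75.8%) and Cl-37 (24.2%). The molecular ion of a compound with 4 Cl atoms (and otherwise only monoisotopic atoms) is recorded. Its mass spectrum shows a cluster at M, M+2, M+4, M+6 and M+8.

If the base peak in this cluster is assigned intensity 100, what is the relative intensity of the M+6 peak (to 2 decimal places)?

Term probabilities: M 0.3301, M+2 0.4216, M+4 0.2019, M+6 0.0430, M+8 0.0034. Base peak = M+2.
P(M+2) = C(4,1) × 0.758^3 × 0.242^1 = 4 × 0.43551951 × 0.2420 = 0.421583 (base)
P(M+6) = C(4,3) × 0.758^1 × 0.242^3 = 4 × 0.7580 × 0.01417249 = 0.042971
Relative intensity = 0.042971 / 0.421583 × 100 = 10.19

10.19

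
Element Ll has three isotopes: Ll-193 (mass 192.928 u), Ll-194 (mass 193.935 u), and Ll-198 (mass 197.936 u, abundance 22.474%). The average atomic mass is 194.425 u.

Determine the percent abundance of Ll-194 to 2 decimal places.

36.89%

The remaining 77.526% is split between Ll-193 (fraction x) and Ll-194 (fraction 0.77526 − x).
Substituting: 192.928x + 193.935(0.77526 − x) = 149.94086336
(192.928 − 193.935)x = -0.40918474  ⇒  x = 0.40634, y = 0.36892
Ll-193: 40.63%, Ll-194: 36.89%.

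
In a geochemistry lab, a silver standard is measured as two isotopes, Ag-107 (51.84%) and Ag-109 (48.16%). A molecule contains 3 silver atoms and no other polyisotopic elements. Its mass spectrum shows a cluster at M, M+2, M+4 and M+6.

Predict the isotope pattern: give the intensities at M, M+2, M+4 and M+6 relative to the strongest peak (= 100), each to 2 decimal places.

35.88 : 100.00 : 92.90 : 28.77

The 3 Ag atoms are independent, so intensities follow the terms of (0.5184 + 0.4816)^3.
P(M) = 0.5184^3 = 0.139314
P(M+2) = 3 × 0.5184^2 × 0.4816^1 = 0.388273
P(M+4) = 3 × 0.5184^1 × 0.4816^2 = 0.360711
P(M+6) = 0.4816^3 = 0.111702
The M+2 peak is largest (0.388273); scaling to 100 gives 35.88 : 100.00 : 92.90 : 28.77.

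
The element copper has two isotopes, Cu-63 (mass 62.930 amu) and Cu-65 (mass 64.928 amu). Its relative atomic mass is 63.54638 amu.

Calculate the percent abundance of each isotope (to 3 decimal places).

Writing the weighted mean with unknown fraction x of Cu-63:
62.930·x + 64.928·(1 − x) = 63.54638
(62.930 − 64.928)·x = 63.54638 − 64.928
x = -1.38162 / -1.998 = 0.69150 → 69.150% Cu-63, 30.850% Cu-65.

Cu-63: 69.150%, Cu-65: 30.850%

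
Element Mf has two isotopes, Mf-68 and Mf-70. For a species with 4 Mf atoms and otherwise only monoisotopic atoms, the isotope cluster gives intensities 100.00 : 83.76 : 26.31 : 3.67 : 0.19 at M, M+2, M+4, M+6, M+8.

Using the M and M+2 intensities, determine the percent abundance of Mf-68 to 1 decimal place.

Write p for the Mf-68 fraction. I(M+2)/I(M) = [C(4,1)·p^3·(1−p)] / p^4 = 4·(1−p)/p = 83.76/100.00 = 0.8376
(1−p)/p = 0.8376/4 = 0.2094  ⇒  p = 1/(1 + 0.2094) = 0.8269
Mf-68: 82.7%, Mf-70: 17.3%.

82.7%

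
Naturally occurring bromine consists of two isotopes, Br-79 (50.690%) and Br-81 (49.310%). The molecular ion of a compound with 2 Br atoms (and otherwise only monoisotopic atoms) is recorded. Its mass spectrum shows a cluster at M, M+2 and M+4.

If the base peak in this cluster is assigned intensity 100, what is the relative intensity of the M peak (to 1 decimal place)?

51.4

Binomial terms of (0.50690 + 0.49310)^2: M 0.2569, M+2 0.4999, M+4 0.2431 → M+2 is the base peak.
P(M+2) = C(2,1) × 0.50690^1 × 0.49310^1 = 2 × 0.5069 × 0.4931 = 0.499905 (base)
P(M) = C(2,0) × 0.50690^2 × 0.49310^0 = 1 × 0.25694761 × 1.0000 = 0.256948
Relative intensity = 0.256948 / 0.499905 × 100 = 51.4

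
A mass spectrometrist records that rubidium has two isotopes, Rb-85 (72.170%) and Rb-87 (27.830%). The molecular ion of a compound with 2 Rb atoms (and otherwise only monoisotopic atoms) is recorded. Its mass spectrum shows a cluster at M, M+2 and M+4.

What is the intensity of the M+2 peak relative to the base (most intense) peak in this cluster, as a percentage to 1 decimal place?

Term probabilities: M 0.5209, M+2 0.4017, M+4 0.0775. Base peak = M.
P(M) = C(2,0) × 0.72170^2 × 0.27830^0 = 1 × 0.52085089 × 1.0000 = 0.520851 (base)
P(M+2) = C(2,1) × 0.72170^1 × 0.27830^1 = 2 × 0.7217 × 0.2783 = 0.401698
Relative intensity = 0.401698 / 0.520851 × 100 = 77.1

77.1%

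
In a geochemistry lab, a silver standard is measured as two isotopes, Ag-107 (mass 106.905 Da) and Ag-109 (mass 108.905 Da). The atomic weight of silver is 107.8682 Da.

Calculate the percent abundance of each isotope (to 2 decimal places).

Let x be the fractional abundance of Ag-107; then Ag-109 has abundance 1 − x.
106.905·x + 108.905·(1 − x) = 107.8682
(106.905 − 108.905)·x = 107.8682 − 108.905
x = -1.0368 / -2.000 = 0.51840 → 51.84% Ag-107, 48.16% Ag-109.

Ag-107: 51.84%, Ag-109: 48.16%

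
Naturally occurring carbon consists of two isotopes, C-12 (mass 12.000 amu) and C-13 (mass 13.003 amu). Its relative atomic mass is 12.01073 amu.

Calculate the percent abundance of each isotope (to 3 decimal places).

C-12: 98.930%, C-13: 1.070%

With x = fraction of C-12 (so C-13 is 1 − x):
12.000·x + 13.003·(1 − x) = 12.01073
(12.000 − 13.003)·x = 12.01073 − 13.003
x = -0.99227 / -1.003 = 0.98930 → 98.930% C-12, 1.070% C-13.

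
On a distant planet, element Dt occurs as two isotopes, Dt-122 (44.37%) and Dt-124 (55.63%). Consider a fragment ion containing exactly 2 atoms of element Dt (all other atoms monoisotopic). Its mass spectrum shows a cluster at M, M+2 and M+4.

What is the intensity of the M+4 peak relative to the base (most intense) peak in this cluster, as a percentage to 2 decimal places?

Term probabilities: M 0.1969, M+2 0.4937, M+4 0.3095. Base peak = M+2.
P(M+2) = C(2,1) × 0.4437^1 × 0.5563^1 = 2 × 0.4437 × 0.5563 = 0.493661 (base)
P(M+4) = C(2,2) × 0.4437^0 × 0.5563^2 = 1 × 1.0000 × 0.30946969 = 0.309470
Relative intensity = 0.309470 / 0.493661 × 100 = 62.69

62.69%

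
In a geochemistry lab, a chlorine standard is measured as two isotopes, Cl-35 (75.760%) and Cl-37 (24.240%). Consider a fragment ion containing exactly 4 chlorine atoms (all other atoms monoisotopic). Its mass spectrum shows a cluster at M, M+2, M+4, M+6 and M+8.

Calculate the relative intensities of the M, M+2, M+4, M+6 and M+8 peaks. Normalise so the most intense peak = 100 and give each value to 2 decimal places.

The 4 Cl atoms are independent, so intensities follow the terms of (0.75760 + 0.24240)^4.
P(M) = 0.75760^4 = 0.329428
P(M+2) = 4 × 0.75760^3 × 0.24240^1 = 0.421612
P(M+4) = 6 × 0.75760^2 × 0.24240^2 = 0.202347
P(M+6) = 4 × 0.75760^1 × 0.24240^3 = 0.043162
P(M+8) = 0.24240^4 = 0.003452
The M+2 peak is largest (0.421612); scaling to 100 gives 78.14 : 100.00 : 47.99 : 10.24 : 0.82.

78.14 : 100.00 : 47.99 : 10.24 : 0.82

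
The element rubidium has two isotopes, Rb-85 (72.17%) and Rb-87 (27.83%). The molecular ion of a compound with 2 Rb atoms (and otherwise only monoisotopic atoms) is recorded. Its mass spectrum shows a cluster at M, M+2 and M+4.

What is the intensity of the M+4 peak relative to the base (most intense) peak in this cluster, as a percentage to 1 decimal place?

14.9%

Term probabilities: M 0.5209, M+2 0.4017, M+4 0.0775. Base peak = M.
P(M) = C(2,0) × 0.7217^2 × 0.2783^0 = 1 × 0.52085089 × 1.0000 = 0.520851 (base)
P(M+4) = C(2,2) × 0.7217^0 × 0.2783^2 = 1 × 1.0000 × 0.07745089 = 0.077451
Relative intensity = 0.077451 / 0.520851 × 100 = 14.9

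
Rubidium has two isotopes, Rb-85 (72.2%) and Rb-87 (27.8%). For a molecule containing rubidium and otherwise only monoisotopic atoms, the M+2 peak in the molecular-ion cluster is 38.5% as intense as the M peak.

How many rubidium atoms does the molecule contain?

1

With n Rb atoms, P(M+2)/P(M) = C(n,1)·p^(n−1)q / p^n = n·q/p = n · 0.278/0.722.
n = 0.385 × 0.722/0.278 = 1.00 ≈ 1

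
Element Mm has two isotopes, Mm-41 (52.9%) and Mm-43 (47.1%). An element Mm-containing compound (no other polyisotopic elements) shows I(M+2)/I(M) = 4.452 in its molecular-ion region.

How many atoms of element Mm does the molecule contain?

For n independent Mm atoms, I(M+2)/I(M) = n · (abundance Mm-43) / (abundance Mm-41) = n · 0.471/0.529.
n = 4.452 × 0.529/0.471 = 5.00 ≈ 5

5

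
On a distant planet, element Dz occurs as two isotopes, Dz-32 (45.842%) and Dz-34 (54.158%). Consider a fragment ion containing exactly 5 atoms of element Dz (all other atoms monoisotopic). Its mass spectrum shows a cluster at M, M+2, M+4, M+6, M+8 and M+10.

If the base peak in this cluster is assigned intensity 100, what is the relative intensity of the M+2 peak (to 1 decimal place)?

35.8

Term probabilities: M 0.0202, M+2 0.1196, M+4 0.2826, M+6 0.3338, M+8 0.1972, M+10 0.0466. Base peak = M+6.
P(M+6) = C(5,3) × 0.45842^2 × 0.54158^3 = 10 × 0.2101489 × 0.15885023 = 0.333822 (base)
P(M+2) = C(5,1) × 0.45842^4 × 0.54158^1 = 5 × 0.04416256 × 0.54158 = 0.119588
Relative intensity = 0.119588 / 0.333822 × 100 = 35.8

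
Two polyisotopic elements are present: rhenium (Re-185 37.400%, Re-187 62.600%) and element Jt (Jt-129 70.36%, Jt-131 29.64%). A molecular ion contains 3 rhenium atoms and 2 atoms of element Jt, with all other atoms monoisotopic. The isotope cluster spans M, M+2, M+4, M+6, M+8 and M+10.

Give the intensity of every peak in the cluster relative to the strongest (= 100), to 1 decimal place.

Rhenium pattern (n=3): 0.05231362 : 0.26268713 : 0.43968487 : 0.24531438
Element Jt pattern (n=2): 0.49505296 : 0.41709408 : 0.08785296
Convolve the two distributions (both contribute in 2-u steps):
  M: 0.05231362×0.49505296 = 0.025898
  M+2: 0.05231362×0.41709408 + 0.26268713×0.49505296 = 0.151864
  M+4: 0.05231362×0.08785296 + 0.26268713×0.41709408 + 0.43968487×0.49505296 = 0.331828
  M+6: 0.26268713×0.08785296 + 0.43968487×0.41709408 + 0.24531438×0.49505296 = 0.327911
  M+8: 0.43968487×0.08785296 + 0.24531438×0.41709408 = 0.140947
  M+10: 0.24531438×0.08785296 = 0.021552
Scale to base peak (0.331828) = 100: 7.8 : 45.8 : 100.0 : 98.8 : 42.5 : 6.5

7.8 : 45.8 : 100.0 : 98.8 : 42.5 : 6.5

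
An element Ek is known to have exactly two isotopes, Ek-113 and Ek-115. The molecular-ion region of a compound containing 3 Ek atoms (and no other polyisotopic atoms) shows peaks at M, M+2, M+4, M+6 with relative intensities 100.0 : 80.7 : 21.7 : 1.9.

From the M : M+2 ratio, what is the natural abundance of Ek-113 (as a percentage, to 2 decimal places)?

Let p = fractional abundance of Ek-113. I(M+2)/I(M) = [C(3,1)·p^2·(1−p)] / p^3 = 3·(1−p)/p = 80.7/100.0 = 0.8070
(1−p)/p = 0.8070/3 = 0.2690  ⇒  p = 1/(1 + 0.2690) = 0.7880
Ek-113: 78.80%, Ek-115: 21.20%.

78.80%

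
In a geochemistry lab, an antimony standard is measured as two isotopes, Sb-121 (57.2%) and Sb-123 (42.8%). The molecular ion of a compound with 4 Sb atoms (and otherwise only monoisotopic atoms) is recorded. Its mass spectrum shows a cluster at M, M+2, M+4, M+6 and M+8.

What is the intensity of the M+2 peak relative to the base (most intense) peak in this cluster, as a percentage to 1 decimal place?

Binomial terms of (0.572 + 0.428)^4: M 0.1070, M+2 0.3204, M+4 0.3596, M+6 0.1794, M+8 0.0336 → M+4 is the base peak.
P(M+4) = C(4,2) × 0.572^2 × 0.428^2 = 6 × 0.327184 × 0.183184 = 0.359609 (base)
P(M+2) = C(4,1) × 0.572^3 × 0.428^1 = 4 × 0.18714925 × 0.4280 = 0.320400
Relative intensity = 0.320400 / 0.359609 × 100 = 89.1

89.1%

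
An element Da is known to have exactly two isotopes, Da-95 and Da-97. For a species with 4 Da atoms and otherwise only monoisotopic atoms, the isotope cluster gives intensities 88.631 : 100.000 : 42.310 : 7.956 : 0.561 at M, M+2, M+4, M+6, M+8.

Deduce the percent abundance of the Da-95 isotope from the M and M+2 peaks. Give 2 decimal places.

78.00%

If p is the fraction of Da that is Da-95, then I(M+2)/I(M) = [C(4,1)·p^3·(1−p)] / p^4 = 4·(1−p)/p = 100.000/88.631 = 1.1283
(1−p)/p = 1.1283/4 = 0.2821  ⇒  p = 1/(1 + 0.2821) = 0.7800
Da-95: 78.00%, Da-97: 22.00%.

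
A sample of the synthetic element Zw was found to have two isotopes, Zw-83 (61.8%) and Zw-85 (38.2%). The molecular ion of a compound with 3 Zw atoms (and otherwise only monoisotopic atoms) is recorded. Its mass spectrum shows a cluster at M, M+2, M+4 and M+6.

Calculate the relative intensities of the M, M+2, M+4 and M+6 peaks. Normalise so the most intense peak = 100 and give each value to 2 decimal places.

53.93 : 100.00 : 61.81 : 12.74

Each Zw atom is independently Zw-83 (p = 0.618) or Zw-85 (q = 0.382); the cluster is the binomial expansion (p + q)^3.
P(M) = 0.618^3 = 0.236029
P(M+2) = 3 × 0.618^2 × 0.382^1 = 0.437685
P(M+4) = 3 × 0.618^1 × 0.382^2 = 0.270543
P(M+6) = 0.382^3 = 0.055743
The M+2 peak is largest (0.437685); scaling to 100 gives 53.93 : 100.00 : 61.81 : 12.74.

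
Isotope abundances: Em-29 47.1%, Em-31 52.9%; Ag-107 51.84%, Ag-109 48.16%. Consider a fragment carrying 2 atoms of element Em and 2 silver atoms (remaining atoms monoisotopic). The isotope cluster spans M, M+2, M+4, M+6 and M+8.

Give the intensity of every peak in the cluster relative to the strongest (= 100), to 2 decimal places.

Element Em pattern (n=2): 0.221841 : 0.498318 : 0.279841
Silver pattern (n=2): 0.26873856 : 0.49932288 : 0.23193856
Convolve the two distributions (both contribute in 2-u steps):
  M: 0.221841×0.26873856 = 0.059617
  M+2: 0.221841×0.49932288 + 0.498318×0.26873856 = 0.244688
  M+4: 0.221841×0.23193856 + 0.498318×0.49932288 + 0.279841×0.26873856 = 0.375479
  M+6: 0.498318×0.23193856 + 0.279841×0.49932288 = 0.255310
  M+8: 0.279841×0.23193856 = 0.064906
Scale to base peak (0.375479) = 100: 15.88 : 65.17 : 100.00 : 68.00 : 17.29

15.88 : 65.17 : 100.00 : 68.00 : 17.29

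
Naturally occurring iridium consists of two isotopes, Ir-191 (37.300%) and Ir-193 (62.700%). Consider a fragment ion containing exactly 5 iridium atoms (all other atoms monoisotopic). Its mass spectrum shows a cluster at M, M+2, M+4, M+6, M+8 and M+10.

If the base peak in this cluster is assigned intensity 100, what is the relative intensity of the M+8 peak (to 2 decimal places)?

84.05

(0.37300 + 0.62700)^5 gives M 0.0072, M+2 0.0607, M+4 0.2040, M+6 0.3429, M+8 0.2882, M+10 0.0969; the largest is M+6.
P(M+6) = C(5,3) × 0.37300^2 × 0.62700^3 = 10 × 0.139129 × 0.24649188 = 0.342942 (base)
P(M+8) = C(5,4) × 0.37300^1 × 0.62700^4 = 5 × 0.3730 × 0.15455041 = 0.288237
Relative intensity = 0.288237 / 0.342942 × 100 = 84.05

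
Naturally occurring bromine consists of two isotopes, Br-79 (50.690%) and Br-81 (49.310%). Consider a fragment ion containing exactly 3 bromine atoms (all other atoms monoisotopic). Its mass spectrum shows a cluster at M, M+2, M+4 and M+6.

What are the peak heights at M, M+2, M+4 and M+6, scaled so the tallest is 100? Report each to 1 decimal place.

Expanding (0.50690 + 0.49310)^3:
P(M) = 0.50690^3 = 0.130247
P(M+2) = 3 × 0.50690^2 × 0.49310^1 = 0.380103
P(M+4) = 3 × 0.50690^1 × 0.49310^2 = 0.369755
P(M+6) = 0.49310^3 = 0.119896
The M+2 peak is largest (0.380103); scaling to 100 gives 34.3 : 100.0 : 97.3 : 31.5.

34.3 : 100.0 : 97.3 : 31.5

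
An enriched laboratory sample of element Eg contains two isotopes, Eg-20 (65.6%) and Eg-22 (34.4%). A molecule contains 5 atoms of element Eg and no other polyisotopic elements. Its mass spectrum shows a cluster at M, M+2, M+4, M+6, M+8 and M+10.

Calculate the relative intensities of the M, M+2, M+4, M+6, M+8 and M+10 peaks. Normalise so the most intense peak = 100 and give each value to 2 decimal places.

Each Eg atom is independently Eg-20 (p = 0.656) or Eg-22 (q = 0.344); the cluster is the binomial expansion (p + q)^5.
P(M) = 0.656^5 = 0.121484
P(M+2) = 5 × 0.656^4 × 0.344^1 = 0.318525
P(M+4) = 10 × 0.656^3 × 0.344^2 = 0.334063
P(M+6) = 10 × 0.656^2 × 0.344^3 = 0.175179
P(M+8) = 5 × 0.656^1 × 0.344^4 = 0.045931
P(M+10) = 0.344^5 = 0.004817
The M+4 peak is largest (0.334063); scaling to 100 gives 36.37 : 95.35 : 100.00 : 52.44 : 13.75 : 1.44.

36.37 : 95.35 : 100.00 : 52.44 : 13.75 : 1.44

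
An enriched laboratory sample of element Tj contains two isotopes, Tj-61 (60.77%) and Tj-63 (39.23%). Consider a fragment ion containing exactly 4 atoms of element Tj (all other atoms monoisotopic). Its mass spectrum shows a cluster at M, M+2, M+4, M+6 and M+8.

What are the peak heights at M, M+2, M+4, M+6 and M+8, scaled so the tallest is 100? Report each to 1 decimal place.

38.7 : 100.0 : 96.8 : 41.7 : 6.7

Expanding (0.6077 + 0.3923)^4:
P(M) = 0.6077^4 = 0.136382
P(M+2) = 4 × 0.6077^3 × 0.3923^1 = 0.352165
P(M+4) = 6 × 0.6077^2 × 0.3923^2 = 0.341009
P(M+6) = 4 × 0.6077^1 × 0.3923^3 = 0.146759
P(M+8) = 0.3923^4 = 0.023685
The M+2 peak is largest (0.352165); scaling to 100 gives 38.7 : 100.0 : 96.8 : 41.7 : 6.7.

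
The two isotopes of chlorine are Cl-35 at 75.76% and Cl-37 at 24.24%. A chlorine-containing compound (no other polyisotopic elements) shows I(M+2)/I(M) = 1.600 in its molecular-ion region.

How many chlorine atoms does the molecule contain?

5

The M+2/M ratio from n Cl atoms is n · q/p = n · 0.2424/0.7576.
n = 1.600 × 0.7576/0.2424 = 5.00 ≈ 5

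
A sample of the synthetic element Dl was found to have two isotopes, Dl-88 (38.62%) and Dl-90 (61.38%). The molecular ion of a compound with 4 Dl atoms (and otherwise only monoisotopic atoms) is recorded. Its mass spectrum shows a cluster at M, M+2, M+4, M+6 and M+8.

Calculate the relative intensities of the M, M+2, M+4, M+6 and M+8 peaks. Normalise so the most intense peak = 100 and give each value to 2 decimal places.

The 4 Dl atoms are independent, so intensities follow the terms of (0.3862 + 0.6138)^4.
P(M) = 0.3862^4 = 0.022246
P(M+2) = 4 × 0.3862^3 × 0.6138^1 = 0.141424
P(M+4) = 6 × 0.3862^2 × 0.6138^2 = 0.337155
P(M+6) = 4 × 0.3862^1 × 0.6138^3 = 0.357234
P(M+8) = 0.6138^4 = 0.141941
The M+6 peak is largest (0.357234); scaling to 100 gives 6.23 : 39.59 : 94.38 : 100.00 : 39.73.

6.23 : 39.59 : 94.38 : 100.00 : 39.73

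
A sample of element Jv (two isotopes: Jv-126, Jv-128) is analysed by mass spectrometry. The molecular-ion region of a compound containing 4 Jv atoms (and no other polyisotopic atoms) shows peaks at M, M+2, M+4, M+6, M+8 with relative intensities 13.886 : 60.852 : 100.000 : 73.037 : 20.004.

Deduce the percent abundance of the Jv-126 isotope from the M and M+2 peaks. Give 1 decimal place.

47.7%

Write p for the Jv-126 fraction. I(M+2)/I(M) = [C(4,1)·p^3·(1−p)] / p^4 = 4·(1−p)/p = 60.852/13.886 = 4.3823
(1−p)/p = 4.3823/4 = 1.0956  ⇒  p = 1/(1 + 1.0956) = 0.4772
Jv-126: 47.7%, Jv-128: 52.3%.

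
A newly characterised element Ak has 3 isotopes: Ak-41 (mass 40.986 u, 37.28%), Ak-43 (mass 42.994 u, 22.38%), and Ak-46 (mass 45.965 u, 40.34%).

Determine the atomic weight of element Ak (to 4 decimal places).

43.4439 u

Weight each isotope mass by its fractional abundance: 0.3728 × 40.986 + 0.2238 × 42.994 + 0.4034 × 45.965
= 15.27958 + 9.62206 + 18.54228 = 43.44392 u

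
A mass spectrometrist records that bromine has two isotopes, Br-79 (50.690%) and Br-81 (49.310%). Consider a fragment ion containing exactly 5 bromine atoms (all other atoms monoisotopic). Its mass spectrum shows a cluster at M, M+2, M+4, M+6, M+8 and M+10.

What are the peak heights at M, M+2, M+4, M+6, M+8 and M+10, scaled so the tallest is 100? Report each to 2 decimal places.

10.57 : 51.40 : 100.00 : 97.28 : 47.31 : 9.21

Each Br atom is independently Br-79 (p = 0.50690) or Br-81 (q = 0.49310); the cluster is the binomial expansion (p + q)^5.
P(M) = 0.50690^5 = 0.033467
P(M+2) = 5 × 0.50690^4 × 0.49310^1 = 0.162777
P(M+4) = 10 × 0.50690^3 × 0.49310^2 = 0.316692
P(M+6) = 10 × 0.50690^2 × 0.49310^3 = 0.308070
P(M+8) = 5 × 0.50690^1 × 0.49310^4 = 0.149842
P(M+10) = 0.49310^5 = 0.029152
The M+4 peak is largest (0.316692); scaling to 100 gives 10.57 : 51.40 : 100.00 : 97.28 : 47.31 : 9.21.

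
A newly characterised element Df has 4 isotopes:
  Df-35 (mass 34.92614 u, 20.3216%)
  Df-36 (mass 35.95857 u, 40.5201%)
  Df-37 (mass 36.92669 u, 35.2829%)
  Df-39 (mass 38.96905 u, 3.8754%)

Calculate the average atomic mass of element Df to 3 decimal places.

Weight each isotope mass by its fractional abundance: 0.203216 × 34.92614 + 0.405201 × 35.95857 + 0.352829 × 36.92669 + 0.038754 × 38.96905
= 7.097550 + 14.570449 + 13.028807 + 1.510207 = 36.207013 u

36.207 u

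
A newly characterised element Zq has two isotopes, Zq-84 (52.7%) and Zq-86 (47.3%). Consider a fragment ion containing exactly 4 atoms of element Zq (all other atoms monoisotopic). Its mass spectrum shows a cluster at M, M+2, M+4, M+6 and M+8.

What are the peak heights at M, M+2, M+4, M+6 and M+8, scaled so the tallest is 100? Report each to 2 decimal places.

Each Zq atom is independently Zq-84 (p = 0.527) or Zq-86 (q = 0.473); the cluster is the binomial expansion (p + q)^4.
P(M) = 0.527^4 = 0.077133
P(M+2) = 4 × 0.527^3 × 0.473^1 = 0.276919
P(M+4) = 6 × 0.527^2 × 0.473^2 = 0.372816
P(M+6) = 4 × 0.527^1 × 0.473^3 = 0.223077
P(M+8) = 0.473^4 = 0.050055
The M+4 peak is largest (0.372816); scaling to 100 gives 20.69 : 74.28 : 100.00 : 59.84 : 13.43.

20.69 : 74.28 : 100.00 : 59.84 : 13.43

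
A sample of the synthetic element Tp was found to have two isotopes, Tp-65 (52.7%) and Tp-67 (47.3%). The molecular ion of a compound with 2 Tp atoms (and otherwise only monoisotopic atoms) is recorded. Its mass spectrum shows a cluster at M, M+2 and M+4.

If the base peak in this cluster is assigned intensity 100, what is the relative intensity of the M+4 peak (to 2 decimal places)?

44.88

(0.527 + 0.473)^2 gives M 0.2777, M+2 0.4985, M+4 0.2237; the largest is M+2.
P(M+2) = C(2,1) × 0.527^1 × 0.473^1 = 2 × 0.5270 × 0.4730 = 0.498542 (base)
P(M+4) = C(2,2) × 0.527^0 × 0.473^2 = 1 × 1.0000 × 0.223729 = 0.223729
Relative intensity = 0.223729 / 0.498542 × 100 = 44.88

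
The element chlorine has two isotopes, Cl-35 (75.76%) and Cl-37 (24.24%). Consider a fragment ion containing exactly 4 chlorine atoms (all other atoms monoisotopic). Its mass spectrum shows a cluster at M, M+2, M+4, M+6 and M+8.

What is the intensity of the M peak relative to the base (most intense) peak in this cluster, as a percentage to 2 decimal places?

Term probabilities: M 0.3294, M+2 0.4216, M+4 0.2023, M+6 0.0432, M+8 0.0035. Base peak = M+2.
P(M+2) = C(4,1) × 0.7576^3 × 0.2424^1 = 4 × 0.4348304 × 0.2424 = 0.421612 (base)
P(M) = C(4,0) × 0.7576^4 × 0.2424^0 = 1 × 0.32942751 × 1.0000 = 0.329428
Relative intensity = 0.329428 / 0.421612 × 100 = 78.14

78.14%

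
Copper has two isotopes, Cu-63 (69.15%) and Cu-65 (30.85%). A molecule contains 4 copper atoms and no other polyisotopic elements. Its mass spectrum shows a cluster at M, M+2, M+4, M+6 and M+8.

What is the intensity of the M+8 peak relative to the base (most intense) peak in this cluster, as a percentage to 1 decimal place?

Term probabilities: M 0.2286, M+2 0.4080, M+4 0.2731, M+6 0.0812, M+8 0.0091. Base peak = M+2.
P(M+2) = C(4,1) × 0.6915^3 × 0.3085^1 = 4 × 0.33065611 × 0.3085 = 0.408030 (base)
P(M+8) = C(4,4) × 0.6915^0 × 0.3085^4 = 1 × 1.0000 × 0.00905776 = 0.009058
Relative intensity = 0.009058 / 0.408030 × 100 = 2.2

2.2%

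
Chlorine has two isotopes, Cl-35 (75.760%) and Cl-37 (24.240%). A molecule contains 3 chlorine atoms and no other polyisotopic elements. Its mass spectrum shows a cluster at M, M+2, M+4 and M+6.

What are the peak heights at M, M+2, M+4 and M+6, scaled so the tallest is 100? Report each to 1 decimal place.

100.0 : 96.0 : 30.7 : 3.3

The 3 Cl atoms are independent, so intensities follow the terms of (0.75760 + 0.24240)^3.
P(M) = 0.75760^3 = 0.434830
P(M+2) = 3 × 0.75760^2 × 0.24240^1 = 0.417382
P(M+4) = 3 × 0.75760^1 × 0.24240^2 = 0.133545
P(M+6) = 0.24240^3 = 0.014243
The M peak is largest (0.434830); scaling to 100 gives 100.0 : 96.0 : 30.7 : 3.3.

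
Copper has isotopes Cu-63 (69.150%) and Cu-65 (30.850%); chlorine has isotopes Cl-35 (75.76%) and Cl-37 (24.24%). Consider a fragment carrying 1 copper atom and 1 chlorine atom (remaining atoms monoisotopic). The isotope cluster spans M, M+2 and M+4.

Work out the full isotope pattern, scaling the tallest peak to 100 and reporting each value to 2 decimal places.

100.00 : 76.61 : 14.27

Copper pattern (n=1): 0.6915 : 0.3085
Chlorine pattern (n=1): 0.7576 : 0.2424
Convolve the two distributions (both contribute in 2-u steps):
  M: 0.6915×0.7576 = 0.523880
  M+2: 0.6915×0.2424 + 0.3085×0.7576 = 0.401339
  M+4: 0.3085×0.2424 = 0.074780
Scale to base peak (0.523880) = 100: 100.00 : 76.61 : 14.27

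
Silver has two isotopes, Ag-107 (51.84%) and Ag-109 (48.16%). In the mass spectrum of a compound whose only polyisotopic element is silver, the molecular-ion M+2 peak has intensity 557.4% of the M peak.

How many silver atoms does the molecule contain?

With n Ag atoms, P(M+2)/P(M) = C(n,1)·p^(n−1)q / p^n = n·q/p = n · 0.4816/0.5184.
n = 5.574 × 0.5184/0.4816 = 6.00 ≈ 6

6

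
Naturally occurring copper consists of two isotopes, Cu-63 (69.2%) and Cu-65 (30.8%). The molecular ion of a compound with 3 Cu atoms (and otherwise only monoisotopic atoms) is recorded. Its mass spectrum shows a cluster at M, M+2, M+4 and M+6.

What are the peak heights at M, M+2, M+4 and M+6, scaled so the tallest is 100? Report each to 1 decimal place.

Each Cu atom is independently Cu-63 (p = 0.692) or Cu-65 (q = 0.308); the cluster is the binomial expansion (p + q)^3.
P(M) = 0.692^3 = 0.331374
P(M+2) = 3 × 0.692^2 × 0.308^1 = 0.442470
P(M+4) = 3 × 0.692^1 × 0.308^2 = 0.196938
P(M+6) = 0.308^3 = 0.029218
The M+2 peak is largest (0.442470); scaling to 100 gives 74.9 : 100.0 : 44.5 : 6.6.

74.9 : 100.0 : 44.5 : 6.6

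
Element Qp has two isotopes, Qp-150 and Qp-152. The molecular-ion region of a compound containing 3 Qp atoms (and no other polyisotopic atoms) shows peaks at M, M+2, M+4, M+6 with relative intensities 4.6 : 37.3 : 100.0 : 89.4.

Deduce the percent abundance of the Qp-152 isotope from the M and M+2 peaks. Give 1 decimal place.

Write p for the Qp-150 fraction. I(M+2)/I(M) = [C(3,1)·p^2·(1−p)] / p^3 = 3·(1−p)/p = 37.3/4.6 = 8.1087
(1−p)/p = 8.1087/3 = 2.7029  ⇒  p = 1/(1 + 2.7029) = 0.2701
Qp-150: 27.0%, Qp-152: 73.0%.

73.0%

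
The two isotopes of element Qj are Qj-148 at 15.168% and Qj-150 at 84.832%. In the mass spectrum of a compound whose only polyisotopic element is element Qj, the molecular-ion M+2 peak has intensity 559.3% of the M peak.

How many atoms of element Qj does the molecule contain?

For n independent Qj atoms, I(M+2)/I(M) = n · (abundance Qj-150) / (abundance Qj-148) = n · 0.84832/0.15168.
n = 5.593 × 0.15168/0.84832 = 1.00 ≈ 1

1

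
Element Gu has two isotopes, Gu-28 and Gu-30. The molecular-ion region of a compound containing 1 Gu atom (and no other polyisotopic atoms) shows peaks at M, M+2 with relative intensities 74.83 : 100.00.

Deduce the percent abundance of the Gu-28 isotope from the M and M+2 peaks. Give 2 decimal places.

42.80%

If p is the fraction of Gu that is Gu-28, then I(M+2)/I(M) = [C(1,1)·p^0·(1−p)] / p^1 = 1·(1−p)/p = 100.00/74.83 = 1.3364
(1−p)/p = 1.3364/1 = 1.3364  ⇒  p = 1/(1 + 1.3364) = 0.4280
Gu-28: 42.80%, Gu-30: 57.20%.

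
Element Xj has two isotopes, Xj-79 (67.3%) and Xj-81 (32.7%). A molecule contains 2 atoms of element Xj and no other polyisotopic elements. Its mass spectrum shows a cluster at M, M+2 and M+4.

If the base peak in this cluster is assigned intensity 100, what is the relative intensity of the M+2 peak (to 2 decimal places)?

97.18

Term probabilities: M 0.4529, M+2 0.4401, M+4 0.1069. Base peak = M.
P(M) = C(2,0) × 0.673^2 × 0.327^0 = 1 × 0.452929 × 1.0000 = 0.452929 (base)
P(M+2) = C(2,1) × 0.673^1 × 0.327^1 = 2 × 0.6730 × 0.3270 = 0.440142
Relative intensity = 0.440142 / 0.452929 × 100 = 97.18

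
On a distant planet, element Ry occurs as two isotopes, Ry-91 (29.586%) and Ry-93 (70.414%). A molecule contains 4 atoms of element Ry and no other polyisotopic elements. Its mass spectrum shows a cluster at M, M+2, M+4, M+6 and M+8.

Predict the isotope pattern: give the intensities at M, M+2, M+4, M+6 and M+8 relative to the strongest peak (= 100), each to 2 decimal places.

1.85 : 17.65 : 63.03 : 100.00 : 59.50

Expanding (0.29586 + 0.70414)^4:
P(M) = 0.29586^4 = 0.007662
P(M+2) = 4 × 0.29586^3 × 0.70414^1 = 0.072942
P(M+4) = 6 × 0.29586^2 × 0.70414^2 = 0.260400
P(M+6) = 4 × 0.29586^1 × 0.70414^3 = 0.413165
P(M+8) = 0.70414^4 = 0.245831
The M+6 peak is largest (0.413165); scaling to 100 gives 1.85 : 17.65 : 63.03 : 100.00 : 59.50.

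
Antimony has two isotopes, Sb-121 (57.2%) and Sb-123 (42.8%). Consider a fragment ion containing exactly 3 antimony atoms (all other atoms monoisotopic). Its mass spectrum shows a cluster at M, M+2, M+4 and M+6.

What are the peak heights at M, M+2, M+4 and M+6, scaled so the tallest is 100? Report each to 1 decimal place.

The 3 Sb atoms are independent, so intensities follow the terms of (0.572 + 0.428)^3.
P(M) = 0.572^3 = 0.187149
P(M+2) = 3 × 0.572^2 × 0.428^1 = 0.420104
P(M+4) = 3 × 0.572^1 × 0.428^2 = 0.314344
P(M+6) = 0.428^3 = 0.078403
The M+2 peak is largest (0.420104); scaling to 100 gives 44.5 : 100.0 : 74.8 : 18.7.

44.5 : 100.0 : 74.8 : 18.7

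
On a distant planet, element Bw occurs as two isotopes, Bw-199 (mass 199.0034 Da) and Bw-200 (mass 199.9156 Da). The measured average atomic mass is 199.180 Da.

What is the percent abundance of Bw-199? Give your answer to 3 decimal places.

80.640%

Writing the weighted mean with unknown fraction x of Bw-199:
199.0034·x + 199.9156·(1 − x) = 199.180
(199.0034 − 199.9156)·x = 199.180 − 199.9156
x = -0.7356 / -0.9122 = 0.80640 → 80.640% Bw-199, 19.360% Bw-200.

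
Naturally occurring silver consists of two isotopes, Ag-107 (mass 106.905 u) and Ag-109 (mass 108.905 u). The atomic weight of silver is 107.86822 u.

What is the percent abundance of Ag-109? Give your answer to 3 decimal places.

With x = fraction of Ag-107 (so Ag-109 is 1 − x):
106.905·x + 108.905·(1 − x) = 107.86822
(106.905 − 108.905)·x = 107.86822 − 108.905
x = -1.03678 / -2.000 = 0.51839 → 51.839% Ag-107, 48.161% Ag-109.

48.161%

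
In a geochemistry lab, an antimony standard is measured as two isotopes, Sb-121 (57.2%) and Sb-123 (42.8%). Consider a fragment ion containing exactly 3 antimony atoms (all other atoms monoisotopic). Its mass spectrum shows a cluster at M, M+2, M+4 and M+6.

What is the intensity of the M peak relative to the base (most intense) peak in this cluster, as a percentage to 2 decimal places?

Binomial terms of (0.572 + 0.428)^3: M 0.1871, M+2 0.4201, M+4 0.3143, M+6 0.0784 → M+2 is the base peak.
P(M+2) = C(3,1) × 0.572^2 × 0.428^1 = 3 × 0.327184 × 0.4280 = 0.420104 (base)
P(M) = C(3,0) × 0.572^3 × 0.428^0 = 1 × 0.18714925 × 1.0000 = 0.187149
Relative intensity = 0.187149 / 0.420104 × 100 = 44.55

44.55%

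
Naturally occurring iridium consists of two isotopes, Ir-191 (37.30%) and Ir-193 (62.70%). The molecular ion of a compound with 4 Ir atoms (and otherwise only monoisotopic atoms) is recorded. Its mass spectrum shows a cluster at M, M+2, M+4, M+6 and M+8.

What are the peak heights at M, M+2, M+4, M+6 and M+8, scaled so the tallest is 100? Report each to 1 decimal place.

Expanding (0.3730 + 0.6270)^4:
P(M) = 0.3730^4 = 0.019357
P(M+2) = 4 × 0.3730^3 × 0.6270^1 = 0.130153
P(M+4) = 6 × 0.3730^2 × 0.6270^2 = 0.328174
P(M+6) = 4 × 0.3730^1 × 0.6270^3 = 0.367766
P(M+8) = 0.6270^4 = 0.154550
The M+6 peak is largest (0.367766); scaling to 100 gives 5.3 : 35.4 : 89.2 : 100.0 : 42.0.

5.3 : 35.4 : 89.2 : 100.0 : 42.0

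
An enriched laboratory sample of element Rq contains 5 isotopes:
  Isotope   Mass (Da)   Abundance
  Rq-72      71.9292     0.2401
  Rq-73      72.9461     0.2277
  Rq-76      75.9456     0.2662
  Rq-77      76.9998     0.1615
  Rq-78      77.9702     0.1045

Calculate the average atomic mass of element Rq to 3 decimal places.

74.680 Da

Ar = Σ fᵢ·mᵢ = 0.2401 × 71.9292 + 0.2277 × 72.9461 + 0.2662 × 75.9456 + 0.1615 × 76.9998 + 0.1045 × 77.9702
= 17.27020 + 16.60983 + 20.21672 + 12.43547 + 8.14789 = 74.68011 Da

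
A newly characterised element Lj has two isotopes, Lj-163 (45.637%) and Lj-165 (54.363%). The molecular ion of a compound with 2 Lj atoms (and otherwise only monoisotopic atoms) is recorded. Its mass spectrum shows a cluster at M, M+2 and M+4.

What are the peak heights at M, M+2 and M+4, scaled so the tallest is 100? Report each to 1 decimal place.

Expanding (0.45637 + 0.54363)^2:
P(M) = 0.45637^2 = 0.208274
P(M+2) = 2 × 0.45637^1 × 0.54363^1 = 0.496193
P(M+4) = 0.54363^2 = 0.295534
The M+2 peak is largest (0.496193); scaling to 100 gives 42.0 : 100.0 : 59.6.

42.0 : 100.0 : 59.6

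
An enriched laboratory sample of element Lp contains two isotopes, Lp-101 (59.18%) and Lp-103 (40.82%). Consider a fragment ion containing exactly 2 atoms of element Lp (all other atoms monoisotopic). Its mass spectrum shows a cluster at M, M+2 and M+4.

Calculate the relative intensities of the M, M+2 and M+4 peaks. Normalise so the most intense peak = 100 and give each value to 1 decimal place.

Expanding (0.5918 + 0.4082)^2:
P(M) = 0.5918^2 = 0.350227
P(M+2) = 2 × 0.5918^1 × 0.4082^1 = 0.483146
P(M+4) = 0.4082^2 = 0.166627
The M+2 peak is largest (0.483146); scaling to 100 gives 72.5 : 100.0 : 34.5.

72.5 : 100.0 : 34.5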